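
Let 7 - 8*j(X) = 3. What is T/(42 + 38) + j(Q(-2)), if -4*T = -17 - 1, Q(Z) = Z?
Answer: 89/160 ≈ 0.55625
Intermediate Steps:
j(X) = ½ (j(X) = 7/8 - ⅛*3 = 7/8 - 3/8 = ½)
T = 9/2 (T = -(-17 - 1)/4 = -¼*(-18) = 9/2 ≈ 4.5000)
T/(42 + 38) + j(Q(-2)) = 9/(2*(42 + 38)) + ½ = (9/2)/80 + ½ = (9/2)*(1/80) + ½ = 9/160 + ½ = 89/160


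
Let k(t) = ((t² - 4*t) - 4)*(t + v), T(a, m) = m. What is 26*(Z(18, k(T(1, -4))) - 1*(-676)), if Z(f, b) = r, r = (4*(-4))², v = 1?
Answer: 24232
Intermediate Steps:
r = 256 (r = (-16)² = 256)
k(t) = (1 + t)*(-4 + t² - 4*t) (k(t) = ((t² - 4*t) - 4)*(t + 1) = (-4 + t² - 4*t)*(1 + t) = (1 + t)*(-4 + t² - 4*t))
Z(f, b) = 256
26*(Z(18, k(T(1, -4))) - 1*(-676)) = 26*(256 - 1*(-676)) = 26*(256 + 676) = 26*932 = 24232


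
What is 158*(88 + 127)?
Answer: 33970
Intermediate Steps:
158*(88 + 127) = 158*215 = 33970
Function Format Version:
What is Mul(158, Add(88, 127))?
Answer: 33970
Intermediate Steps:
Mul(158, Add(88, 127)) = Mul(158, 215) = 33970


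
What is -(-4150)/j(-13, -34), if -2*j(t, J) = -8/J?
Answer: -35275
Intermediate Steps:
j(t, J) = 4/J (j(t, J) = -(-4)/J = 4/J)
-(-4150)/j(-13, -34) = -(-4150)/(4/(-34)) = -(-4150)/(4*(-1/34)) = -(-4150)/(-2/17) = -(-4150)*(-17)/2 = -1*35275 = -35275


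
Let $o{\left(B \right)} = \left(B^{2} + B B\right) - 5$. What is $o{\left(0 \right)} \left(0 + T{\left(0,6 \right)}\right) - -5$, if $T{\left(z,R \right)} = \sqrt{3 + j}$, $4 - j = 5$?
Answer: $5 - 5 \sqrt{2} \approx -2.0711$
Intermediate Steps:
$j = -1$ ($j = 4 - 5 = -1$)
$o{\left(B \right)} = -5 + 2 B^{2}$ ($o{\left(B \right)} = \left(B^{2} + B^{2}\right) - 5 = 2 B^{2} - 5 = -5 + 2 B^{2}$)
$T{\left(z,R \right)} = \sqrt{2}$ ($T{\left(z,R \right)} = \sqrt{3 - 1} = \sqrt{2}$)
$o{\left(0 \right)} \left(0 + T{\left(0,6 \right)}\right) - -5 = \left(-5 + 2 \cdot 0^{2}\right) \left(0 + \sqrt{2}\right) - -5 = \left(-5 + 2 \cdot 0\right) \sqrt{2} + 5 = \left(-5 + 0\right) \sqrt{2} + 5 = - 5 \sqrt{2} + 5 = 5 - 5 \sqrt{2}$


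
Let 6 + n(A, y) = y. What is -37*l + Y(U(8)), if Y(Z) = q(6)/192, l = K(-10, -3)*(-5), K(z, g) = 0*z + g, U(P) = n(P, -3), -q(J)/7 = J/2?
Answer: -35527/64 ≈ -555.11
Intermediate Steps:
q(J) = -7*J/2
n(A, y) = -6 + y
U(P) = -9 (U(P) = -6 - 3 = -9)
K(z, g) = g (K(z, g) = 0 + g = g)
l = 15 (l = -3*(-5) = 15)
Y(Z) = -7/64 (Y(Z) = -7/2*6/192 = -21*1/192 = -7/64)
-37*l + Y(U(8)) = -37*15 - 7/64 = -555 - 7/64 = -35527/64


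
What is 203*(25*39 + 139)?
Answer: 226142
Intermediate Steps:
203*(25*39 + 139) = 203*(975 + 139) = 203*1114 = 226142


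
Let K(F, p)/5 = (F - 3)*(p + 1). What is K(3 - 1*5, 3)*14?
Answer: -1400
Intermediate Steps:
K(F, p) = 5*(1 + p)*(-3 + F) (K(F, p) = 5*((F - 3)*(p + 1)) = 5*((-3 + F)*(1 + p)) = 5*((1 + p)*(-3 + F)) = 5*(1 + p)*(-3 + F))
K(3 - 1*5, 3)*14 = (-15 - 15*3 + 5*(3 - 1*5) + 5*(3 - 1*5)*3)*14 = (-15 - 45 + 5*(3 - 5) + 5*(3 - 5)*3)*14 = (-15 - 45 + 5*(-2) + 5*(-2)*3)*14 = (-15 - 45 - 10 - 30)*14 = -100*14 = -1400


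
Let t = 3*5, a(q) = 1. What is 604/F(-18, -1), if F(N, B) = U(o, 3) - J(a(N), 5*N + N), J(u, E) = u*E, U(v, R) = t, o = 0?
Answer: 604/123 ≈ 4.9106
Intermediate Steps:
t = 15
U(v, R) = 15
J(u, E) = E*u
F(N, B) = 15 - 6*N (F(N, B) = 15 - (5*N + N) = 15 - 6*N)
604/F(-18, -1) = 604/(15 - 6*(-18)) = 604/(15 + 108) = 604/123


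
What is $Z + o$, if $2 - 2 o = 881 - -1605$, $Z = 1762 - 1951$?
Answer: $-1431$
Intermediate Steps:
$Z = -189$ ($Z = 1762 - 1951 = -189$)
$o = -1242$ ($o = 1 - \frac{881 - -1605}{2} = 1 - \frac{881 + 1605}{2} = 1 - 1243 = -1242$)
$Z + o = -189 - 1242 = -1431$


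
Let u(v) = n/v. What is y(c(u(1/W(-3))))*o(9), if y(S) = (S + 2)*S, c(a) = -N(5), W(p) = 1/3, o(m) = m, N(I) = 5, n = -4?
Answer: 135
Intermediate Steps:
W(p) = ⅓
u(v) = -4/v
c(a) = -5 (c(a) = -1*5 = -5)
y(S) = S*(2 + S) (y(S) = (2 + S)*S = S*(2 + S))
y(c(u(1/W(-3))))*o(9) = -5*(2 - 5)*9 = -5*(-3)*9 = 15*9 = 135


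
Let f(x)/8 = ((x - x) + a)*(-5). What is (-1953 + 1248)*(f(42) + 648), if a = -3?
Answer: -541440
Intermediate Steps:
f(x) = 120 (f(x) = 8*(((x - x) - 3)*(-5)) = 8*((0 - 3)*(-5)) = 8*(-3*(-5)) = 8*15 = 120)
(-1953 + 1248)*(f(42) + 648) = (-1953 + 1248)*(120 + 648) = -705*768 = -541440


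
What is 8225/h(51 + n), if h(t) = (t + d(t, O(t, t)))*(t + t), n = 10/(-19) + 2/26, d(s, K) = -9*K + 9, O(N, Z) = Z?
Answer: -100359805/487778076 ≈ -0.20575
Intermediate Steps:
d(s, K) = 9 - 9*K
n = -111/247 (n = 10*(-1/19) + 2*(1/26) = -10/19 + 1/13 = -111/247 ≈ -0.44939)
h(t) = 2*t*(9 - 8*t) (h(t) = (t + (9 - 9*t))*(t + t) = (9 - 8*t)*(2*t) = 2*t*(9 - 8*t))
8225/h(51 + n) = 8225/((2*(51 - 111/247)*(9 - 8*(51 - 111/247)))) = 8225/((2*(12486/247)*(9 - 8*12486/247))) = 8225/((2*(12486/247)*(9 - 99888/247))) = 8225/((2*(12486/247)*(-97665/247))) = 8225/(-2438890380/61009) = 8225*(-61009/2438890380) = -100359805/487778076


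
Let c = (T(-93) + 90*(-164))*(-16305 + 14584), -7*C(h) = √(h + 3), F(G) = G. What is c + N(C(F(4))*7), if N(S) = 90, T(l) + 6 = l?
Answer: 25572429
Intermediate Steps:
T(l) = -6 + l
C(h) = -√(3 + h)/7 (C(h) = -√(h + 3)/7 = -√(3 + h)/7)
c = 25572339 (c = ((-6 - 93) + 90*(-164))*(-16305 + 14584) = (-99 - 14760)*(-1721) = -14859*(-1721) = 25572339)
c + N(C(F(4))*7) = 25572339 + 90 = 25572429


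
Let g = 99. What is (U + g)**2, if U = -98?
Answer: 1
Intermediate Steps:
(U + g)**2 = (-98 + 99)**2 = 1**2 = 1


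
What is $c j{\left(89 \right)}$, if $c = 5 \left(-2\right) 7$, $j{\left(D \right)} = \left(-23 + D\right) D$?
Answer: $-411180$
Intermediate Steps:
$j{\left(D \right)} = D \left(-23 + D\right)$
$c = -70$ ($c = \left(-10\right) 7 = -70$)
$c j{\left(89 \right)} = - 70 \cdot 89 \left(-23 + 89\right) = - 70 \cdot 89 \cdot 66 = \left(-70\right) 5874 = -411180$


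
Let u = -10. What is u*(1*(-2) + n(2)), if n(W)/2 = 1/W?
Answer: 10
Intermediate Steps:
n(W) = 2/W
u*(1*(-2) + n(2)) = -10*(1*(-2) + 2/2) = -10*(-2 + 2*(½)) = -10*(-2 + 1) = -10*(-1) = 10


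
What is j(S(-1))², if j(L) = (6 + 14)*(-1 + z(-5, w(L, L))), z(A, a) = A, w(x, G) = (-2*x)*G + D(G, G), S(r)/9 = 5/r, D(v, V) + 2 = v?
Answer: 14400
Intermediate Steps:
D(v, V) = -2 + v
S(r) = 45/r (S(r) = 9*(5/r) = 45/r)
w(x, G) = -2 + G - 2*G*x (w(x, G) = (-2*x)*G + (-2 + G) = -2*G*x + (-2 + G) = -2 + G - 2*G*x)
j(L) = -120 (j(L) = (6 + 14)*(-1 - 5) = 20*(-6) = -120)
j(S(-1))² = (-120)² = 14400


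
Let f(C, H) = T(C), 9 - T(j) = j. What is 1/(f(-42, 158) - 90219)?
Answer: -1/90168 ≈ -1.1090e-5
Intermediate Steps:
T(j) = 9 - j
f(C, H) = 9 - C
1/(f(-42, 158) - 90219) = 1/((9 - 1*(-42)) - 90219) = 1/((9 + 42) - 90219) = 1/(51 - 90219) = 1/(-90168) = -1/90168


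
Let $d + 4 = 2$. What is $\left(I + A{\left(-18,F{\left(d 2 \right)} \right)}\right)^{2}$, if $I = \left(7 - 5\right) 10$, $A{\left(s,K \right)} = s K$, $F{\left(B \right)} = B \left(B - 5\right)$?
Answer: $394384$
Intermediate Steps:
$d = -2$ ($d = -4 + 2 = -2$)
$F{\left(B \right)} = B \left(-5 + B\right)$
$A{\left(s,K \right)} = K s$
$I = 20$ ($I = 2 \cdot 10 = 20$)
$\left(I + A{\left(-18,F{\left(d 2 \right)} \right)}\right)^{2} = \left(20 + \left(-2\right) 2 \left(-5 - 4\right) \left(-18\right)\right)^{2} = \left(20 + - 4 \left(-5 - 4\right) \left(-18\right)\right)^{2} = \left(20 + \left(-4\right) \left(-9\right) \left(-18\right)\right)^{2} = \left(20 + 36 \left(-18\right)\right)^{2} = \left(20 - 648\right)^{2} = \left(-628\right)^{2} = 394384$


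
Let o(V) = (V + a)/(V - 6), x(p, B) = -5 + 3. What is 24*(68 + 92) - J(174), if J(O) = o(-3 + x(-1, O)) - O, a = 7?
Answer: 44156/11 ≈ 4014.2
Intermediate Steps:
x(p, B) = -2
o(V) = (7 + V)/(-6 + V) (o(V) = (V + 7)/(V - 6) = (7 + V)/(-6 + V))
J(O) = -2/11 - O (J(O) = (7 + (-3 - 2))/(-6 + (-3 - 2)) - O = (7 - 5)/(-6 - 5) - O = 2/(-11) - O = -1/11*2 - O = -2/11 - O)
24*(68 + 92) - J(174) = 24*(68 + 92) - (-2/11 - 1*174) = 24*160 - (-2/11 - 174) = 3840 - 1*(-1916/11) = 3840 + 1916/11 = 44156/11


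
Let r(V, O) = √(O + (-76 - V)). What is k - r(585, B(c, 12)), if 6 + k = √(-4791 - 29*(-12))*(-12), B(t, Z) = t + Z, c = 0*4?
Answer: -6 - I*√649 - 12*I*√4443 ≈ -6.0 - 825.35*I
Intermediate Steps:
c = 0
B(t, Z) = Z + t
r(V, O) = √(-76 + O - V)
k = -6 - 12*I*√4443 (k = -6 + √(-4791 - 29*(-12))*(-12) = -6 + √(-4791 + 348)*(-12) = -6 + √(-4443)*(-12) = -6 + (I*√4443)*(-12) = -6 - 12*I*√4443 ≈ -6.0 - 799.87*I)
k - r(585, B(c, 12)) = (-6 - 12*I*√4443) - √(-76 + (12 + 0) - 1*585) = (-6 - 12*I*√4443) - √(-76 + 12 - 585) = (-6 - 12*I*√4443) - √(-649) = (-6 - 12*I*√4443) - I*√649 = -6 - I*√649 - 12*I*√4443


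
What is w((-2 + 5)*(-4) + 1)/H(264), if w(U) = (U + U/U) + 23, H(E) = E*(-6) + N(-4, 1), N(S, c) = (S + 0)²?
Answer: -13/1568 ≈ -0.0082908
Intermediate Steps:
N(S, c) = S²
H(E) = 16 - 6*E (H(E) = E*(-6) + (-4)² = -6*E + 16 = 16 - 6*E)
w(U) = 24 + U (w(U) = (U + 1) + 23 = (1 + U) + 23 = 24 + U)
w((-2 + 5)*(-4) + 1)/H(264) = (24 + ((-2 + 5)*(-4) + 1))/(16 - 6*264) = (24 + (3*(-4) + 1))/(16 - 1584) = (24 + (-12 + 1))/(-1568) = (24 - 11)*(-1/1568) = 13*(-1/1568) = -13/1568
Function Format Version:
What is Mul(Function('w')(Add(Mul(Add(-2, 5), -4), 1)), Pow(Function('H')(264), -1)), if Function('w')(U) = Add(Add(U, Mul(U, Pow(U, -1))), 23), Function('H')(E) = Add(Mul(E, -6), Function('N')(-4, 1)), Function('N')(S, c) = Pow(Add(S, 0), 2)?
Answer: Rational(-13, 1568) ≈ -0.0082908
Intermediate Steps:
Function('N')(S, c) = Pow(S, 2)
Function('H')(E) = Add(16, Mul(-6, E)) (Function('H')(E) = Add(Mul(E, -6), Pow(-4, 2)) = Add(Mul(-6, E), 16) = Add(16, Mul(-6, E)))
Function('w')(U) = Add(24, U) (Function('w')(U) = Add(Add(U, 1), 23) = Add(Add(1, U), 23) = Add(24, U))
Mul(Function('w')(Add(Mul(Add(-2, 5), -4), 1)), Pow(Function('H')(264), -1)) = Mul(Add(24, Add(Mul(Add(-2, 5), -4), 1)), Pow(Add(16, Mul(-6, 264)), -1)) = Mul(Add(24, Add(Mul(3, -4), 1)), Pow(Add(16, -1584), -1)) = Mul(Add(24, Add(-12, 1)), Pow(-1568, -1)) = Mul(Add(24, -11), Rational(-1, 1568)) = Mul(13, Rational(-1, 1568)) = Rational(-13, 1568)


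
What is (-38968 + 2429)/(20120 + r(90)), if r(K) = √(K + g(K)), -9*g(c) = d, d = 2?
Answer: -827060265/455416099 + 109617*√202/1821664396 ≈ -1.8152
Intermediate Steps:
g(c) = -2/9 (g(c) = -⅑*2 = -2/9)
r(K) = √(-2/9 + K) (r(K) = √(K - 2/9) = √(-2/9 + K))
(-38968 + 2429)/(20120 + r(90)) = (-38968 + 2429)/(20120 + √(-2 + 9*90)/3) = -36539/(20120 + √(-2 + 810)/3) = -36539/(20120 + √808/3) = -36539/(20120 + (2*√202)/3) = -36539/(20120 + 2*√202/3)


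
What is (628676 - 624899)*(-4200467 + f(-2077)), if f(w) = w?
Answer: -15873008688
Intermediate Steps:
(628676 - 624899)*(-4200467 + f(-2077)) = (628676 - 624899)*(-4200467 - 2077) = 3777*(-4202544) = -15873008688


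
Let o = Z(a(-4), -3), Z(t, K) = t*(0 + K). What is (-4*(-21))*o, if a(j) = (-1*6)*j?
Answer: -6048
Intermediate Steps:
a(j) = -6*j
Z(t, K) = K*t (Z(t, K) = t*K = K*t)
o = -72 (o = -(-18)*(-4) = -3*24 = -72)
(-4*(-21))*o = -4*(-21)*(-72) = 84*(-72) = -6048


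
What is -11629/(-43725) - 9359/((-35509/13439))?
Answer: 5499951087886/1552631025 ≈ 3542.3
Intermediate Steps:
-11629/(-43725) - 9359/((-35509/13439)) = -11629*(-1/43725) - 9359/((-35509*1/13439)) = 11629/43725 - 9359/(-35509/13439) = 11629/43725 - 9359*(-13439/35509) = 11629/43725 + 125775601/35509 = 5499951087886/1552631025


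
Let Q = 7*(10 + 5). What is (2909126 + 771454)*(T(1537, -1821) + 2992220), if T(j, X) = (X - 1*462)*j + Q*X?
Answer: -2605688694480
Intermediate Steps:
Q = 105 (Q = 7*15 = 105)
T(j, X) = 105*X + j*(-462 + X) (T(j, X) = (X - 1*462)*j + 105*X = (X - 462)*j + 105*X = (-462 + X)*j + 105*X = j*(-462 + X) + 105*X = 105*X + j*(-462 + X))
(2909126 + 771454)*(T(1537, -1821) + 2992220) = (2909126 + 771454)*((-462*1537 + 105*(-1821) - 1821*1537) + 2992220) = 3680580*((-710094 - 191205 - 2798877) + 2992220) = 3680580*(-3700176 + 2992220) = 3680580*(-707956) = -2605688694480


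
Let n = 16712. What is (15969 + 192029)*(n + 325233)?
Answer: 71123876110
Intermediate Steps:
(15969 + 192029)*(n + 325233) = (15969 + 192029)*(16712 + 325233) = 207998*341945 = 71123876110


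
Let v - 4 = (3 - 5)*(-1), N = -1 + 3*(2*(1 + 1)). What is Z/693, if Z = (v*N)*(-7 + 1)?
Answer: -4/7 ≈ -0.57143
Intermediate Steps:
N = 11 (N = -1 + 3*(2*2) = -1 + 3*4 = -1 + 12 = 11)
v = 6 (v = 4 + (3 - 5)*(-1) = 4 - 2*(-1) = 4 + 2 = 6)
Z = -396 (Z = (6*11)*(-7 + 1) = 66*(-6) = -396)
Z/693 = -396/693 = -396*1/693 = -4/7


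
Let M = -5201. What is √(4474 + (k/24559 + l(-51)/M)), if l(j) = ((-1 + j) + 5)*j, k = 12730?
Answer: √72995590173323572307/127731359 ≈ 66.888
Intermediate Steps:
l(j) = j*(4 + j) (l(j) = (4 + j)*j = j*(4 + j))
√(4474 + (k/24559 + l(-51)/M)) = √(4474 + (12730/24559 - 51*(4 - 51)/(-5201))) = √(4474 + (12730*(1/24559) - 51*(-47)*(-1/5201))) = √(4474 + (12730/24559 + 2397*(-1/5201))) = √(4474 + (12730/24559 - 2397/5201)) = √(4474 + 7340807/127731359) = √(571477440973/127731359) = √72995590173323572307/127731359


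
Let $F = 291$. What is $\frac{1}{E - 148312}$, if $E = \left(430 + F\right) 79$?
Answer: $- \frac{1}{91353} \approx -1.0947 \cdot 10^{-5}$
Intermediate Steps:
$E = 56959$ ($E = \left(430 + 291\right) 79 = 721 \cdot 79 = 56959$)
$\frac{1}{E - 148312} = \frac{1}{56959 - 148312} = \frac{1}{-91353} = - \frac{1}{91353}$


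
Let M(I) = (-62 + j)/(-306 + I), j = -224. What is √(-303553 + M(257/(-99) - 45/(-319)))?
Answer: I*√59514518766310846/442787 ≈ 550.96*I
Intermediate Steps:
M(I) = -286/(-306 + I) (M(I) = (-62 - 224)/(-306 + I) = -286/(-306 + I))
√(-303553 + M(257/(-99) - 45/(-319))) = √(-303553 - 286/(-306 + (257/(-99) - 45/(-319)))) = √(-303553 - 286/(-306 + (257*(-1/99) - 45*(-1/319)))) = √(-303553 - 286/(-306 + (-257/99 + 45/319))) = √(-303553 - 286/(-306 - 7048/2871)) = √(-303553 - 286/(-885574/2871)) = √(-303553 - 286*(-2871/885574)) = √(-303553 + 410553/442787) = √(-134408911658/442787) = I*√59514518766310846/442787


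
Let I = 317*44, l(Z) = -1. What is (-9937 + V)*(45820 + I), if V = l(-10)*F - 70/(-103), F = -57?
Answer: -60818123760/103 ≈ -5.9047e+8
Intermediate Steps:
I = 13948
V = 5941/103 (V = -1*(-57) - 70/(-103) = 57 - 70*(-1/103) = 57 + 70/103 = 5941/103 ≈ 57.680)
(-9937 + V)*(45820 + I) = (-9937 + 5941/103)*(45820 + 13948) = -1017570/103*59768 = -60818123760/103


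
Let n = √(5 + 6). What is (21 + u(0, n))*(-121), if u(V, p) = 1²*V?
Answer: -2541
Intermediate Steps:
n = √11 ≈ 3.3166
u(V, p) = V (u(V, p) = 1*V = V)
(21 + u(0, n))*(-121) = (21 + 0)*(-121) = 21*(-121) = -2541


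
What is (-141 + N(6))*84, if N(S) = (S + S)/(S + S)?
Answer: -11760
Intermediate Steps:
N(S) = 1 (N(S) = (2*S)/((2*S)) = (2*S)*(1/(2*S)) = 1)
(-141 + N(6))*84 = (-141 + 1)*84 = -140*84 = -11760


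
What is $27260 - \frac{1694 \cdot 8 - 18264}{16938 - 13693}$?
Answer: $\frac{88463412}{3245} \approx 27261.0$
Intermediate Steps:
$27260 - \frac{1694 \cdot 8 - 18264}{16938 - 13693} = 27260 - \frac{13552 - 18264}{3245} = 27260 - \left(-4712\right) \frac{1}{3245} = 27260 - - \frac{4712}{3245} = 27260 + \frac{4712}{3245} = \frac{88463412}{3245}$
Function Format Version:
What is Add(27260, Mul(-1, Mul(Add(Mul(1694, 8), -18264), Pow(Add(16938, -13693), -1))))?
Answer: Rational(88463412, 3245) ≈ 27261.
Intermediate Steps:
Add(27260, Mul(-1, Mul(Add(Mul(1694, 8), -18264), Pow(Add(16938, -13693), -1)))) = Add(27260, Mul(-1, Mul(Add(13552, -18264), Pow(3245, -1)))) = Add(27260, Mul(-1, Mul(-4712, Rational(1, 3245)))) = Add(27260, Mul(-1, Rational(-4712, 3245))) = Add(27260, Rational(4712, 3245)) = Rational(88463412, 3245)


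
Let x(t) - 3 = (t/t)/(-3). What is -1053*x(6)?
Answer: -2808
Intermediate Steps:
x(t) = 8/3 (x(t) = 3 + (t/t)/(-3) = 3 + 1*(-1/3) = 3 - 1/3 = 8/3)
-1053*x(6) = -1053*8/3 = -2808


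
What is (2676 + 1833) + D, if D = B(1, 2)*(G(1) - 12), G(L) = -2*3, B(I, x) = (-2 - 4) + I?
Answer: 4599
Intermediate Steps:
B(I, x) = -6 + I
G(L) = -6
D = 90 (D = (-6 + 1)*(-6 - 12) = -5*(-18) = 90)
(2676 + 1833) + D = (2676 + 1833) + 90 = 4509 + 90 = 4599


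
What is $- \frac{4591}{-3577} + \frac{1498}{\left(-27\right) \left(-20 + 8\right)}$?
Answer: $\frac{3422915}{579474} \approx 5.9069$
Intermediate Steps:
$- \frac{4591}{-3577} + \frac{1498}{\left(-27\right) \left(-20 + 8\right)} = \left(-4591\right) \left(- \frac{1}{3577}\right) + \frac{1498}{\left(-27\right) \left(-12\right)} = \frac{4591}{3577} + \frac{1498}{324} = \frac{4591}{3577} + 1498 \cdot \frac{1}{324} = \frac{4591}{3577} + \frac{749}{162} = \frac{3422915}{579474}$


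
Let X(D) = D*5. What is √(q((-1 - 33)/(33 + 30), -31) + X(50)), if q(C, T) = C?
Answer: 2*√27503/21 ≈ 15.794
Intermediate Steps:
X(D) = 5*D
√(q((-1 - 33)/(33 + 30), -31) + X(50)) = √((-1 - 33)/(33 + 30) + 5*50) = √(-34/63 + 250) = √(15716/63) = 2*√27503/21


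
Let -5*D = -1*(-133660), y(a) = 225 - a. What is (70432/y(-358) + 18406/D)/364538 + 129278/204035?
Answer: 367420382388413897/579585471464453740 ≈ 0.63394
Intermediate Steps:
D = -26732 (D = -(-1)*(-133660)/5 = -1/5*133660 = -26732)
(70432/y(-358) + 18406/D)/364538 + 129278/204035 = (70432/(225 - 1*(-358)) + 18406/(-26732))/364538 + 129278/204035 = (70432/(225 + 358) + 18406*(-1/26732))*(1/364538) + 129278*(1/204035) = (70432/583 - 9203/13366)*(1/364538) + 129278/204035 = (936028763/7792378)*(1/364538) + 129278/204035 = 936028763/2840617891364 + 129278/204035 = 367420382388413897/579585471464453740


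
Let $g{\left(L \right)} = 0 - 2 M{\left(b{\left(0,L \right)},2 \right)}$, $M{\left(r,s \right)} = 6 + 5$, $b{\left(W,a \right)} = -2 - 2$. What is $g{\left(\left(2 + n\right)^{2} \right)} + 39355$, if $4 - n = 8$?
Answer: $39333$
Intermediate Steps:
$b{\left(W,a \right)} = -4$
$M{\left(r,s \right)} = 11$
$n = -4$ ($n = 4 - 8 = -4$)
$g{\left(L \right)} = -22$ ($g{\left(L \right)} = 0 - 22 = -22$)
$g{\left(\left(2 + n\right)^{2} \right)} + 39355 = -22 + 39355 = 39333$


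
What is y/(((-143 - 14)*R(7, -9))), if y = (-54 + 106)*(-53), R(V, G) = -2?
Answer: -1378/157 ≈ -8.7771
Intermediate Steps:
y = -2756 (y = 52*(-53) = -2756)
y/(((-143 - 14)*R(7, -9))) = -2756*(-1/(2*(-143 - 14))) = -2756/((-157*(-2))) = -2756/314 = -2756*1/314 = -1378/157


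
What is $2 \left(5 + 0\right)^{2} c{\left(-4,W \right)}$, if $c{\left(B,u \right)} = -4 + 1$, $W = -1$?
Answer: $-150$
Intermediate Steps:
$c{\left(B,u \right)} = -3$
$2 \left(5 + 0\right)^{2} c{\left(-4,W \right)} = 2 \left(5 + 0\right)^{2} \left(-3\right) = 2 \cdot 5^{2} \left(-3\right) = 2 \cdot 25 \left(-3\right) = 50 \left(-3\right) = -150$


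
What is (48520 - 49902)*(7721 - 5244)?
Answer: -3423214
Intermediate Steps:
(48520 - 49902)*(7721 - 5244) = -1382*2477 = -3423214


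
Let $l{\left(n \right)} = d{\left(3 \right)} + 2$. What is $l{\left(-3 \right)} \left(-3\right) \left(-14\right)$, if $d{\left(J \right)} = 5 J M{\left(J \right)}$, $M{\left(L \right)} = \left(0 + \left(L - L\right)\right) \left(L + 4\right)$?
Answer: $84$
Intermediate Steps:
$M{\left(L \right)} = 0$ ($M{\left(L \right)} = \left(0 + 0\right) \left(4 + L\right) = 0 \left(4 + L\right) = 0$)
$d{\left(J \right)} = 0$ ($d{\left(J \right)} = 5 J 0 = 0$)
$l{\left(n \right)} = 2$ ($l{\left(n \right)} = 0 + 2 = 2$)
$l{\left(-3 \right)} \left(-3\right) \left(-14\right) = 2 \left(-3\right) \left(-14\right) = \left(-6\right) \left(-14\right) = 84$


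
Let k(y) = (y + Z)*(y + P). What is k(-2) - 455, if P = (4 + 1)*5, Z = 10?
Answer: -271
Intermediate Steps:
P = 25 (P = 5*5 = 25)
k(y) = (10 + y)*(25 + y) (k(y) = (y + 10)*(y + 25) = (10 + y)*(25 + y))
k(-2) - 455 = (250 + (-2)² + 35*(-2)) - 455 = (250 + 4 - 70) - 455 = 184 - 455 = -271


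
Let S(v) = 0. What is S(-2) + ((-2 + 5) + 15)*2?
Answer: 36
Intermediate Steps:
S(-2) + ((-2 + 5) + 15)*2 = 0 + ((-2 + 5) + 15)*2 = 0 + (3 + 15)*2 = 0 + 18*2 = 0 + 36 = 36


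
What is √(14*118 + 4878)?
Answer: √6530 ≈ 80.808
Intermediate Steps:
√(14*118 + 4878) = √(1652 + 4878) = √6530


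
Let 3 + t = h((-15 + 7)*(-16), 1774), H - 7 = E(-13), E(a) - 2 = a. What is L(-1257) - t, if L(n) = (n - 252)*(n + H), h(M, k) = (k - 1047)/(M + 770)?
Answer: 1708760369/898 ≈ 1.9029e+6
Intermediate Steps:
E(a) = 2 + a
h(M, k) = (-1047 + k)/(770 + M)
H = -4 (H = 7 + (2 - 13) = 7 - 11 = -4)
t = -1967/898 (t = -3 + (-1047 + 1774)/(770 + (-15 + 7)*(-16)) = -3 + 727/(770 - 8*(-16)) = -3 + 727/(770 + 128) = -3 + 727/898 = -1967/898 ≈ -2.1904)
L(n) = (-252 + n)*(-4 + n) (L(n) = (n - 252)*(n - 4) = (-252 + n)*(-4 + n))
L(-1257) - t = (1008 + (-1257)² - 256*(-1257)) - 1*(-1967/898) = (1008 + 1580049 + 321792) + 1967/898 = 1902849 + 1967/898 = 1708760369/898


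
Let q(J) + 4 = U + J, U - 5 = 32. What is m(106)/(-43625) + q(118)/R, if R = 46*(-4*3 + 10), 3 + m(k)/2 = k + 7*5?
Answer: -6612767/4013500 ≈ -1.6476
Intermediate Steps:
U = 37 (U = 5 + 32 = 37)
m(k) = 64 + 2*k (m(k) = -6 + 2*(k + 7*5) = -6 + 2*(k + 35) = -6 + 2*(35 + k) = -6 + (70 + 2*k) = 64 + 2*k)
q(J) = 33 + J (q(J) = -4 + (37 + J) = 33 + J)
R = -92 (R = 46*(-12 + 10) = 46*(-2) = -92)
m(106)/(-43625) + q(118)/R = (64 + 2*106)/(-43625) + (33 + 118)/(-92) = (64 + 212)*(-1/43625) + 151*(-1/92) = 276*(-1/43625) - 151/92 = -276/43625 - 151/92 = -6612767/4013500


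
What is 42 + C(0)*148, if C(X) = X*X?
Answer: 42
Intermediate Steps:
C(X) = X²
42 + C(0)*148 = 42 + 0²*148 = 42 + 0*148 = 42 + 0 = 42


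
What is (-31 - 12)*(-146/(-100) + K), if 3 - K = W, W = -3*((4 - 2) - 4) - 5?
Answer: -7439/50 ≈ -148.78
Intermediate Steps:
W = 1 (W = -3*(2 - 4) - 5 = -3*(-2) - 5 = 6 - 5 = 1)
K = 2 (K = 3 - 1*1 = 3 - 1 = 2)
(-31 - 12)*(-146/(-100) + K) = (-31 - 12)*(-146/(-100) + 2) = -43*(-146*(-1/100) + 2) = -43*(73/50 + 2) = -43*173/50 = -7439/50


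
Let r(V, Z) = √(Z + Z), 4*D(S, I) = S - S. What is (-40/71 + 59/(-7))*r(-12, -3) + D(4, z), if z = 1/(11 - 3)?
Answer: -4469*I*√6/497 ≈ -22.026*I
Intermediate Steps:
z = ⅛ (z = 1/8 = ⅛ ≈ 0.12500)
D(S, I) = 0 (D(S, I) = (S - S)/4 = (¼)*0 = 0)
r(V, Z) = √2*√Z (r(V, Z) = √(2*Z) = √2*√Z)
(-40/71 + 59/(-7))*r(-12, -3) + D(4, z) = (-40/71 + 59/(-7))*(√2*√(-3)) + 0 = (-40*1/71 + 59*(-⅐))*(√2*(I*√3)) + 0 = (-40/71 - 59/7)*(I*√6) + 0 = -4469*I*√6/497 + 0 = -4469*I*√6/497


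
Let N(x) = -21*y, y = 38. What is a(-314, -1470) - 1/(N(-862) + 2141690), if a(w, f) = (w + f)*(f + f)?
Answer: 11228892904319/2140892 ≈ 5.2450e+6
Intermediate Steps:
N(x) = -798 (N(x) = -21*38 = -798)
a(w, f) = 2*f*(f + w) (a(w, f) = (f + w)*(2*f) = 2*f*(f + w))
a(-314, -1470) - 1/(N(-862) + 2141690) = 2*(-1470)*(-1470 - 314) - 1/(-798 + 2141690) = 2*(-1470)*(-1784) - 1/2140892 = 5244960 - 1*1/2140892 = 5244960 - 1/2140892 = 11228892904319/2140892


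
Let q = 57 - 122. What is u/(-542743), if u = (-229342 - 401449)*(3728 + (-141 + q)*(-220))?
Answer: 30939036968/542743 ≈ 57005.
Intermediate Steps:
q = -65
u = -30939036968 (u = (-229342 - 401449)*(3728 + (-141 - 65)*(-220)) = -630791*(3728 - 206*(-220)) = -630791*(3728 + 45320) = -630791*49048 = -30939036968)
u/(-542743) = -30939036968/(-542743) = -30939036968*(-1/542743) = 30939036968/542743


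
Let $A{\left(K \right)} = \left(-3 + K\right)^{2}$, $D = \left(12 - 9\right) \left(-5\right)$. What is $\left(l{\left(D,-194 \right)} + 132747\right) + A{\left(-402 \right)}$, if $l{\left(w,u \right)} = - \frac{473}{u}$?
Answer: $\frac{57574241}{194} \approx 2.9677 \cdot 10^{5}$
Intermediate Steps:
$D = -15$ ($D = \left(12 - 9\right) \left(-5\right) = 3 \left(-5\right) = -15$)
$\left(l{\left(D,-194 \right)} + 132747\right) + A{\left(-402 \right)} = \left(- \frac{473}{-194} + 132747\right) + \left(-3 - 402\right)^{2} = \left(\left(-473\right) \left(- \frac{1}{194}\right) + 132747\right) + \left(-405\right)^{2} = \left(\frac{473}{194} + 132747\right) + 164025 = \frac{25753391}{194} + 164025 = \frac{57574241}{194}$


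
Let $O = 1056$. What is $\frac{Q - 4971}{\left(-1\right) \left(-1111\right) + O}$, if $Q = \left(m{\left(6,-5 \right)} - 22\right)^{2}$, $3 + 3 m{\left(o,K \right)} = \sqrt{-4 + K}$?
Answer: $- \frac{4971}{2167} + \frac{\left(23 - i\right)^{2}}{2167} \approx -2.0503 - 0.021228 i$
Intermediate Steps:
$m{\left(o,K \right)} = -1 + \frac{\sqrt{-4 + K}}{3}$
$Q = \left(-23 + i\right)^{2}$ ($Q = \left(\left(-1 + \frac{\sqrt{-4 - 5}}{3}\right) - 22\right)^{2} = \left(\left(-1 + \frac{\sqrt{-9}}{3}\right) - 22\right)^{2} = \left(\left(-1 + \frac{3 i}{3}\right) - 22\right)^{2} = \left(\left(-1 + i\right) - 22\right)^{2} = \left(-23 + i\right)^{2} \approx 528.0 - 46.0 i$)
$\frac{Q - 4971}{\left(-1\right) \left(-1111\right) + O} = \frac{\left(23 - i\right)^{2} - 4971}{\left(-1\right) \left(-1111\right) + 1056} = \frac{-4971 + \left(23 - i\right)^{2}}{1111 + 1056} = \frac{-4971 + \left(23 - i\right)^{2}}{2167} = \left(-4971 + \left(23 - i\right)^{2}\right) \frac{1}{2167} = - \frac{4971}{2167} + \frac{\left(23 - i\right)^{2}}{2167}$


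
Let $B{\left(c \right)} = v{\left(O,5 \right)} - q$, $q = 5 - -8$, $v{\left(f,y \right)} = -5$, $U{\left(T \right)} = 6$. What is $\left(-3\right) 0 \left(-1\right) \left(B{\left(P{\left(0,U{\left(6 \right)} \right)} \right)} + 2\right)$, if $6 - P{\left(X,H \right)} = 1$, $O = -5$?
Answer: $0$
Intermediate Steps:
$q = 13$ ($q = 5 + 8 = 13$)
$P{\left(X,H \right)} = 5$ ($P{\left(X,H \right)} = 6 - 1 = 5$)
$B{\left(c \right)} = -18$ ($B{\left(c \right)} = -5 - 13 = -18$)
$\left(-3\right) 0 \left(-1\right) \left(B{\left(P{\left(0,U{\left(6 \right)} \right)} \right)} + 2\right) = \left(-3\right) 0 \left(-1\right) \left(-18 + 2\right) = 0 \left(-1\right) \left(-16\right) = 0 \left(-16\right) = 0$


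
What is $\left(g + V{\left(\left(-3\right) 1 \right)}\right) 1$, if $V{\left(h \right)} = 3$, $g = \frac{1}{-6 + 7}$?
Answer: $4$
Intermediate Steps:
$g = 1$ ($g = 1^{-1} = 1$)
$\left(g + V{\left(\left(-3\right) 1 \right)}\right) 1 = \left(1 + 3\right) 1 = 4 \cdot 1 = 4$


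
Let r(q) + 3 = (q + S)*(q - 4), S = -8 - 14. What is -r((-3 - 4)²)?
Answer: -1212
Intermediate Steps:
S = -22
r(q) = -3 + (-22 + q)*(-4 + q) (r(q) = -3 + (q - 22)*(q - 4) = -3 + (-22 + q)*(-4 + q))
-r((-3 - 4)²) = -(85 + ((-3 - 4)²)² - 26*(-3 - 4)²) = -(85 + ((-7)²)² - 26*(-7)²) = -(85 + 49² - 26*49) = -(85 + 2401 - 1274) = -1*1212 = -1212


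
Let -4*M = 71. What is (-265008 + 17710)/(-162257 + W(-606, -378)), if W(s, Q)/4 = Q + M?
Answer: 123649/81920 ≈ 1.5094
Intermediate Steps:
M = -71/4 (M = -¼*71 = -71/4 ≈ -17.750)
W(s, Q) = -71 + 4*Q (W(s, Q) = 4*(Q - 71/4) = 4*(-71/4 + Q) = -71 + 4*Q)
(-265008 + 17710)/(-162257 + W(-606, -378)) = (-265008 + 17710)/(-162257 + (-71 + 4*(-378))) = -247298/(-162257 + (-71 - 1512)) = -247298/(-162257 - 1583) = -247298/(-163840) = -247298*(-1/163840) = 123649/81920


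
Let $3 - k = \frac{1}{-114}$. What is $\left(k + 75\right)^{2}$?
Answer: $\frac{79085449}{12996} \approx 6085.4$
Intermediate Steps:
$k = \frac{343}{114}$ ($k = 3 - \frac{1}{-114} = 3 - - \frac{1}{114} = 3 + \frac{1}{114} = \frac{343}{114} \approx 3.0088$)
$\left(k + 75\right)^{2} = \left(\frac{343}{114} + 75\right)^{2} = \left(\frac{8893}{114}\right)^{2} = \frac{79085449}{12996}$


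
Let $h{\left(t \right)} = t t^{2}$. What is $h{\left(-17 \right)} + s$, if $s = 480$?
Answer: $-4433$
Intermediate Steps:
$h{\left(t \right)} = t^{3}$
$h{\left(-17 \right)} + s = \left(-17\right)^{3} + 480 = -4913 + 480 = -4433$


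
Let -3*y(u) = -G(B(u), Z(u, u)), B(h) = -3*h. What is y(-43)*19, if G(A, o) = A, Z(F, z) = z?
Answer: 817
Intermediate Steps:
y(u) = -u (y(u) = -(-1)*(-3*u)/3 = -u)
y(-43)*19 = -1*(-43)*19 = 43*19 = 817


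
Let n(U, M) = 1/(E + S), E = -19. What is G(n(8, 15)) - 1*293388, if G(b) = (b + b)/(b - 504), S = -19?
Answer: -5619260362/19153 ≈ -2.9339e+5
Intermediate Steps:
n(U, M) = -1/38 (n(U, M) = 1/(-19 - 19) = 1/(-38) = -1/38)
G(b) = 2*b/(-504 + b) (G(b) = (2*b)/(-504 + b) = 2*b/(-504 + b))
G(n(8, 15)) - 1*293388 = 2*(-1/38)/(-504 - 1/38) - 1*293388 = 2*(-1/38)/(-19153/38) - 293388 = 2*(-1/38)*(-38/19153) - 293388 = 2/19153 - 293388 = -5619260362/19153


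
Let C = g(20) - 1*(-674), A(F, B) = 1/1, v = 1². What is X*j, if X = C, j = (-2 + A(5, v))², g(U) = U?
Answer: 694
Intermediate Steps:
v = 1
A(F, B) = 1
C = 694 (C = 20 - 1*(-674) = 20 + 674 = 694)
j = 1 (j = (-2 + 1)² = (-1)² = 1)
X = 694
X*j = 694*1 = 694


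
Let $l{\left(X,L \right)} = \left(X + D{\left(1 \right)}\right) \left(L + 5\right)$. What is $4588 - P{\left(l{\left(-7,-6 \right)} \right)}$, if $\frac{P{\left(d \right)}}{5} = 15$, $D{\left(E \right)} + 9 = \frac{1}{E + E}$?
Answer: $4513$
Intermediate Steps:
$D{\left(E \right)} = -9 + \frac{1}{2 E}$ ($D{\left(E \right)} = -9 + \frac{1}{E + E} = -9 + \frac{1}{2 E}$)
$l{\left(X,L \right)} = \left(5 + L\right) \left(- \frac{17}{2} + X\right)$ ($l{\left(X,L \right)} = \left(X - \left(9 - \frac{1}{2 \cdot 1}\right)\right) \left(L + 5\right) = \left(X + \left(-9 + \frac{1}{2} \cdot 1\right)\right) \left(5 + L\right) = \left(X + \left(-9 + \frac{1}{2}\right)\right) \left(5 + L\right) = \left(X - \frac{17}{2}\right) \left(5 + L\right) = \left(- \frac{17}{2} + X\right) \left(5 + L\right) = \left(5 + L\right) \left(- \frac{17}{2} + X\right)$)
$P{\left(d \right)} = 75$ ($P{\left(d \right)} = 5 \cdot 15 = 75$)
$4588 - P{\left(l{\left(-7,-6 \right)} \right)} = 4588 - 75 = 4513$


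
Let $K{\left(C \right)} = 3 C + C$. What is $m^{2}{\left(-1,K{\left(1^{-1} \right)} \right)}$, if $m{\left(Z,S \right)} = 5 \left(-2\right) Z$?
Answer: $100$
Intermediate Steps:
$K{\left(C \right)} = 4 C$
$m{\left(Z,S \right)} = - 10 Z$
$m^{2}{\left(-1,K{\left(1^{-1} \right)} \right)} = \left(\left(-10\right) \left(-1\right)\right)^{2} = 10^{2} = 100$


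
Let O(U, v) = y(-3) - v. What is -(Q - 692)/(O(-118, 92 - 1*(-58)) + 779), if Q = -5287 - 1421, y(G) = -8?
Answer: 7400/621 ≈ 11.916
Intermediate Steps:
Q = -6708
O(U, v) = -8 - v
-(Q - 692)/(O(-118, 92 - 1*(-58)) + 779) = -(-6708 - 692)/((-8 - (92 - 1*(-58))) + 779) = -(-7400)/((-8 - (92 + 58)) + 779) = -(-7400)/((-8 - 1*150) + 779) = -(-7400)/((-8 - 150) + 779) = -(-7400)/(-158 + 779) = -(-7400)/621 = -1*(-7400/621) = 7400/621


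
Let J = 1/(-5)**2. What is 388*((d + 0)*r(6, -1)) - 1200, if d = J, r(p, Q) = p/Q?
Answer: -32328/25 ≈ -1293.1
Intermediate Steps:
J = 1/25 ≈ 0.040000
d = 1/25 ≈ 0.040000
388*((d + 0)*r(6, -1)) - 1200 = 388*((1/25 + 0)*(6/(-1))) - 1200 = 388*((6*(-1))/25) - 1200 = 388*((1/25)*(-6)) - 1200 = 388*(-6/25) - 1200 = -2328/25 - 1200 = -32328/25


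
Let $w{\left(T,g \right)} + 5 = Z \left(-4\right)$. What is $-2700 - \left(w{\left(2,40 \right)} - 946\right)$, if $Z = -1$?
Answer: $-1753$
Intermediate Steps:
$w{\left(T,g \right)} = -1$ ($w{\left(T,g \right)} = -5 - -4 = -5 + 4 = -1$)
$-2700 - \left(w{\left(2,40 \right)} - 946\right) = -2700 - \left(-1 - 946\right) = -2700 - -947 = -2700 + 947 = -1753$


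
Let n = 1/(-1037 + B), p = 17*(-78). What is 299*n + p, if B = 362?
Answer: -895349/675 ≈ -1326.4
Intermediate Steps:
p = -1326
n = -1/675 (n = 1/(-1037 + 362) = 1/(-675) = -1/675 ≈ -0.0014815)
299*n + p = 299*(-1/675) - 1326 = -299/675 - 1326 = -895349/675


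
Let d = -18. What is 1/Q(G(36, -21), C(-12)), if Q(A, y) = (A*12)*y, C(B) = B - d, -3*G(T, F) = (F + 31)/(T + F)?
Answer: -1/16 ≈ -0.062500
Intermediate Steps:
G(T, F) = -(31 + F)/(3*(F + T)) (G(T, F) = -(F + 31)/(3*(T + F)) = -(31 + F)/(3*(F + T)))
C(B) = 18 + B (C(B) = B - 1*(-18) = B + 18 = 18 + B)
Q(A, y) = 12*A*y (Q(A, y) = (12*A)*y = 12*A*y)
1/Q(G(36, -21), C(-12)) = 1/(12*((-31 - 1*(-21))/(3*(-21 + 36)))*(18 - 12)) = 1/(12*((1/3)*(-31 + 21)/15)*6) = 1/(12*((1/3)*(1/15)*(-10))*6) = 1/(12*(-2/9)*6) = 1/(-16) = -1/16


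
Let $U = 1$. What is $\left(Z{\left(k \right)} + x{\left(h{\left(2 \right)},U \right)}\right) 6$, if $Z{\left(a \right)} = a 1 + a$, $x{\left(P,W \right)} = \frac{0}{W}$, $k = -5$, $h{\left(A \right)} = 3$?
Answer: $-60$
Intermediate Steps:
$x{\left(P,W \right)} = 0$
$Z{\left(a \right)} = 2 a$ ($Z{\left(a \right)} = a + a = 2 a$)
$\left(Z{\left(k \right)} + x{\left(h{\left(2 \right)},U \right)}\right) 6 = \left(2 \left(-5\right) + 0\right) 6 = \left(-10 + 0\right) 6 = \left(-10\right) 6 = -60$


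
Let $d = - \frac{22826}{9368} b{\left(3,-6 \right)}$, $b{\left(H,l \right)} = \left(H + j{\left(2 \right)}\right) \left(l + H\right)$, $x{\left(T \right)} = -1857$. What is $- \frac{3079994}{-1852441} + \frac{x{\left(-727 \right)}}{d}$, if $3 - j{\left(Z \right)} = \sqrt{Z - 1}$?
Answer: $- \frac{51437625426}{1046629165} \approx -49.146$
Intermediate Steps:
$j{\left(Z \right)} = 3 - \sqrt{-1 + Z}$ ($j{\left(Z \right)} = 3 - \sqrt{Z - 1} = 3 - \sqrt{-1 + Z}$)
$b{\left(H,l \right)} = \left(2 + H\right) \left(H + l\right)$ ($b{\left(H,l \right)} = \left(H + \left(3 - \sqrt{-1 + 2}\right)\right) \left(l + H\right) = \left(H + \left(3 - \sqrt{1}\right)\right) \left(H + l\right) = \left(H + \left(3 - 1\right)\right) \left(H + l\right) = \left(H + 2\right) \left(H + l\right) = \left(2 + H\right) \left(H + l\right)$)
$d = \frac{171195}{4684}$ ($d = - \frac{22826}{9368} \left(3^{2} + 2 \cdot 3 + 2 \left(-6\right) + 3 \left(-6\right)\right) = \left(-22826\right) \frac{1}{9368} \left(9 + 6 - 12 - 18\right) = \left(- \frac{11413}{4684}\right) \left(-15\right) = \frac{171195}{4684} \approx 36.549$)
$- \frac{3079994}{-1852441} + \frac{x{\left(-727 \right)}}{d} = - \frac{3079994}{-1852441} - \frac{1857}{\frac{171195}{4684}} = \left(-3079994\right) \left(- \frac{1}{1852441}\right) - \frac{2899396}{57065} = \frac{3079994}{1852441} - \frac{2899396}{57065} = - \frac{51437625426}{1046629165}$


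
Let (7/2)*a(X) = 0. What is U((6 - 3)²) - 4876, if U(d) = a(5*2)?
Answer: -4876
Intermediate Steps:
a(X) = 0 (a(X) = (2/7)*0 = 0)
U(d) = 0
U((6 - 3)²) - 4876 = 0 - 4876 = -4876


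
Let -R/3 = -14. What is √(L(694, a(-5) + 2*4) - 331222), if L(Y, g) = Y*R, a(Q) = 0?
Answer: I*√302074 ≈ 549.61*I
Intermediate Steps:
R = 42 (R = -3*(-14) = 42)
L(Y, g) = 42*Y (L(Y, g) = Y*42 = 42*Y)
√(L(694, a(-5) + 2*4) - 331222) = √(42*694 - 331222) = √(29148 - 331222) = √(-302074) = I*√302074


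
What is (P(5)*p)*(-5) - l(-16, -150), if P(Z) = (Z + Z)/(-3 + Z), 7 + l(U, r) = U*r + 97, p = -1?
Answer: -2465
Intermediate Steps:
l(U, r) = 90 + U*r (l(U, r) = -7 + (U*r + 97) = -7 + (97 + U*r) = 90 + U*r)
P(Z) = 2*Z/(-3 + Z) (P(Z) = (2*Z)/(-3 + Z) = 2*Z/(-3 + Z))
(P(5)*p)*(-5) - l(-16, -150) = ((2*5/(-3 + 5))*(-1))*(-5) - (90 - 16*(-150)) = ((2*5/2)*(-1))*(-5) - (90 + 2400) = ((2*5*(1/2))*(-1))*(-5) - 1*2490 = (5*(-1))*(-5) - 2490 = -5*(-5) - 2490 = 25 - 2490 = -2465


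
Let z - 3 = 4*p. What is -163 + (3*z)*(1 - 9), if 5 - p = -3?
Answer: -1003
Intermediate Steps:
p = 8 (p = 5 - 1*(-3) = 5 + 3 = 8)
z = 35 (z = 3 + 4*8 = 3 + 32 = 35)
-163 + (3*z)*(1 - 9) = -163 + (3*35)*(1 - 9) = -163 + 105*(-8) = -163 - 840 = -1003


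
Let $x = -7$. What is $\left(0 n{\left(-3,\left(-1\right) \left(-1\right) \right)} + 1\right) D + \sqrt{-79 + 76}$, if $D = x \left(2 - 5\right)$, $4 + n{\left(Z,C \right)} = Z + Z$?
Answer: $21 + i \sqrt{3} \approx 21.0 + 1.732 i$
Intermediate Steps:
$n{\left(Z,C \right)} = -4 + 2 Z$ ($n{\left(Z,C \right)} = -4 + \left(Z + Z\right) = -4 + 2 Z$)
$D = 21$ ($D = - 7 \left(2 - 5\right) = \left(-7\right) \left(-3\right) = 21$)
$\left(0 n{\left(-3,\left(-1\right) \left(-1\right) \right)} + 1\right) D + \sqrt{-79 + 76} = \left(0 \left(-4 + 2 \left(-3\right)\right) + 1\right) 21 + \sqrt{-79 + 76} = \left(0 \left(-4 - 6\right) + 1\right) 21 + \sqrt{-3} = \left(0 \left(-10\right) + 1\right) 21 + i \sqrt{3} = \left(0 + 1\right) 21 + i \sqrt{3} = 1 \cdot 21 + i \sqrt{3} = 21 + i \sqrt{3}$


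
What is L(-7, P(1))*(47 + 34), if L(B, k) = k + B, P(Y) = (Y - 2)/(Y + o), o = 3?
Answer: -2349/4 ≈ -587.25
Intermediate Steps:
P(Y) = (-2 + Y)/(3 + Y) (P(Y) = (Y - 2)/(Y + 3) = (-2 + Y)/(3 + Y))
L(B, k) = B + k
L(-7, P(1))*(47 + 34) = (-7 + (-2 + 1)/(3 + 1))*(47 + 34) = (-7 - 1/4)*81 = (-7 + (¼)*(-1))*81 = (-7 - ¼)*81 = -29/4*81 = -2349/4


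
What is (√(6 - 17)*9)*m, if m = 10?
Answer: 90*I*√11 ≈ 298.5*I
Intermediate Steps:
(√(6 - 17)*9)*m = (√(6 - 17)*9)*10 = (√(-11)*9)*10 = ((I*√11)*9)*10 = (9*I*√11)*10 = 90*I*√11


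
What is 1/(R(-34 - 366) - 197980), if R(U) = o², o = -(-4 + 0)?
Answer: -1/197964 ≈ -5.0514e-6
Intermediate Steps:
o = 4 (o = -1*(-4) = 4)
R(U) = 16 (R(U) = 4² = 16)
1/(R(-34 - 366) - 197980) = 1/(16 - 197980) = 1/(-197964) = -1/197964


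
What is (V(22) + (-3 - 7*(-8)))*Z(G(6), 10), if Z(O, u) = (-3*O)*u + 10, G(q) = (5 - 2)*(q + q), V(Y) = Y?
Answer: -80250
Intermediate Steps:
G(q) = 6*q (G(q) = 3*(2*q) = 6*q)
Z(O, u) = 10 - 3*O*u (Z(O, u) = -3*O*u + 10 = 10 - 3*O*u)
(V(22) + (-3 - 7*(-8)))*Z(G(6), 10) = (22 + (-3 - 7*(-8)))*(10 - 3*6*6*10) = (22 + (-3 + 56))*(10 - 3*36*10) = (22 + 53)*(10 - 1080) = 75*(-1070) = -80250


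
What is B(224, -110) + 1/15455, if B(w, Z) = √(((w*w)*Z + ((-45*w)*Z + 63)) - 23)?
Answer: 1/15455 + 2*I*√1102630 ≈ 6.4704e-5 + 2100.1*I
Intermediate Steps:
B(w, Z) = √(40 + Z*w² - 45*Z*w) (B(w, Z) = √((w²*Z + (-45*Z*w + 63)) - 23) = √((Z*w² + (63 - 45*Z*w)) - 23) = √((63 + Z*w² - 45*Z*w) - 23) = √(40 + Z*w² - 45*Z*w))
B(224, -110) + 1/15455 = √(40 - 110*224² - 45*(-110)*224) + 1/15455 = √(40 - 110*50176 + 1108800) + 1/15455 = √(40 - 5519360 + 1108800) + 1/15455 = √(-4410520) + 1/15455 = 2*I*√1102630 + 1/15455 = 1/15455 + 2*I*√1102630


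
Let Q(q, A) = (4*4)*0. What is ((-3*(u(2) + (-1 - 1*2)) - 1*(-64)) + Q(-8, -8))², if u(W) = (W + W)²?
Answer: 625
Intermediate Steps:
u(W) = 4*W² (u(W) = (2*W)² = 4*W²)
Q(q, A) = 0 (Q(q, A) = 16*0 = 0)
((-3*(u(2) + (-1 - 1*2)) - 1*(-64)) + Q(-8, -8))² = ((-3*(4*2² + (-1 - 1*2)) - 1*(-64)) + 0)² = ((-3*(4*4 + (-1 - 2)) + 64) + 0)² = ((-3*(16 - 3) + 64) + 0)² = ((-3*13 + 64) + 0)² = ((-39 + 64) + 0)² = (25 + 0)² = 25² = 625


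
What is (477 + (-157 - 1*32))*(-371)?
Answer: -106848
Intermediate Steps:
(477 + (-157 - 1*32))*(-371) = (477 + (-157 - 32))*(-371) = (477 - 189)*(-371) = 288*(-371) = -106848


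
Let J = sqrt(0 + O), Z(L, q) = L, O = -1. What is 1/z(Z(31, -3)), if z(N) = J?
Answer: -I ≈ -1.0*I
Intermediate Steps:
J = I (J = sqrt(0 - 1) = sqrt(-1) = I ≈ 1.0*I)
z(N) = I
1/z(Z(31, -3)) = 1/I = -I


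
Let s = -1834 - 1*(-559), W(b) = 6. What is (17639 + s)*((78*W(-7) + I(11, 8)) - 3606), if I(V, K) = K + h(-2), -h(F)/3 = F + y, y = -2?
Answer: -51022952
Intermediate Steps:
h(F) = 6 - 3*F (h(F) = -3*(F - 2) = -3*(-2 + F) = 6 - 3*F)
I(V, K) = 12 + K (I(V, K) = K + (6 - 3*(-2)) = K + (6 + 6) = K + 12 = 12 + K)
s = -1275 (s = -1834 + 559 = -1275)
(17639 + s)*((78*W(-7) + I(11, 8)) - 3606) = (17639 - 1275)*((78*6 + (12 + 8)) - 3606) = 16364*((468 + 20) - 3606) = 16364*(488 - 3606) = 16364*(-3118) = -51022952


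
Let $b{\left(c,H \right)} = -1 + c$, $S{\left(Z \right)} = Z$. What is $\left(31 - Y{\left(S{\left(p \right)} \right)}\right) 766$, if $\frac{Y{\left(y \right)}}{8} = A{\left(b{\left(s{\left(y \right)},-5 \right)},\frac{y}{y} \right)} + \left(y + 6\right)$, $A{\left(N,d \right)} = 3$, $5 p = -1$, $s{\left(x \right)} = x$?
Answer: $- \frac{150902}{5} \approx -30180.0$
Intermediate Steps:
$p = - \frac{1}{5}$ ($p = \frac{1}{5} \left(-1\right) = - \frac{1}{5} \approx -0.2$)
$Y{\left(y \right)} = 72 + 8 y$ ($Y{\left(y \right)} = 8 \left(3 + \left(y + 6\right)\right) = 8 \left(3 + \left(6 + y\right)\right) = 8 \left(9 + y\right) = 72 + 8 y$)
$\left(31 - Y{\left(S{\left(p \right)} \right)}\right) 766 = \left(31 - \left(72 + 8 \left(- \frac{1}{5}\right)\right)\right) 766 = \left(31 - \left(72 - \frac{8}{5}\right)\right) 766 = \left(31 - \frac{352}{5}\right) 766 = \left(- \frac{197}{5}\right) 766 = - \frac{150902}{5}$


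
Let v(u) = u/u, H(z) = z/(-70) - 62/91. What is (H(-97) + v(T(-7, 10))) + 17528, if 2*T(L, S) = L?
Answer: 15952031/910 ≈ 17530.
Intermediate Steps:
H(z) = -62/91 - z/70 (H(z) = z*(-1/70) - 62*1/91 = -z/70 - 62/91 = -62/91 - z/70)
T(L, S) = L/2
v(u) = 1
(H(-97) + v(T(-7, 10))) + 17528 = ((-62/91 - 1/70*(-97)) + 1) + 17528 = ((-62/91 + 97/70) + 1) + 17528 = (641/910 + 1) + 17528 = 1551/910 + 17528 = 15952031/910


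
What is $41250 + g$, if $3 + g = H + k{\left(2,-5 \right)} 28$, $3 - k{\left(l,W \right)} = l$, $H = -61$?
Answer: $41214$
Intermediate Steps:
$k{\left(l,W \right)} = 3 - l$
$g = -36$ ($g = -3 - \left(61 - \left(3 - 2\right) 28\right) = -3 + \left(-61 + 1 \cdot 28\right) = -3 + \left(-61 + 28\right) = -3 - 33 = -36$)
$41250 + g = 41250 - 36 = 41214$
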